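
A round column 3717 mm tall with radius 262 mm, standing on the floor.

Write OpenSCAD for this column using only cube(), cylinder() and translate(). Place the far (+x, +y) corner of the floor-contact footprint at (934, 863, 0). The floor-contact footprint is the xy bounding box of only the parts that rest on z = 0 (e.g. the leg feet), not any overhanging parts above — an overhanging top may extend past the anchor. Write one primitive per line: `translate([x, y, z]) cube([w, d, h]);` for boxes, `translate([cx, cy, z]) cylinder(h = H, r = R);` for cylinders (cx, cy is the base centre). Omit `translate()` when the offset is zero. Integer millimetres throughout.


translate([672, 601, 0]) cylinder(h = 3717, r = 262);


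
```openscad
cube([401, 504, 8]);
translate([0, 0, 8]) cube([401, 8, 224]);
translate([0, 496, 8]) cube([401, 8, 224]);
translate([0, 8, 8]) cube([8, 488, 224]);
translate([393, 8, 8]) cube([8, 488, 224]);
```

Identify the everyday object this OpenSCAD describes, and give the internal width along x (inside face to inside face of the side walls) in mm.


An open box. The internal width is 385 mm.

A 401×504 base slab with four walls standing on it — an open box. The base is 401 mm wide and the walls are 8 mm thick, so the internal width is 401 − 2 × 8 = 385 mm.


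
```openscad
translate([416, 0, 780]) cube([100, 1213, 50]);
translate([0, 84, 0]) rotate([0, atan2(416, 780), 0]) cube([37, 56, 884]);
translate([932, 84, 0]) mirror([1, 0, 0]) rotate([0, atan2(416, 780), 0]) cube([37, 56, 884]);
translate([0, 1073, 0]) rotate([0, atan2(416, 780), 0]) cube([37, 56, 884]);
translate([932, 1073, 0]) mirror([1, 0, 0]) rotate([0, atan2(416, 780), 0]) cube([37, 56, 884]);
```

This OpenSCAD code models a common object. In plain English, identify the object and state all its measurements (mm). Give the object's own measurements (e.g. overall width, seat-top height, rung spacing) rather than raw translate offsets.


A sawhorse. A 100×1213×50 mm beam (x, y, z) sits on two A-frame leg pairs. Each pair is two raked legs of 37×56 mm section (56 mm along y) splaying symmetrically in x. Each leg rises 780 mm vertically over 416 mm of horizontal reach and is 884 mm long along its own axis. Every leg's outer bottom edge rests on the floor and its outer top edge meets a bottom edge of the beam — the left legs (tilting toward +x) meet the beam's −x bottom edge, the right legs (their mirror images, tilting toward −x) meet its +x bottom edge — so the leg tops tuck under the beam, the beam's underside is 780 mm above the floor, and the feet are 932 mm apart outside-to-outside with the beam centred between them. The two leg pairs are set in 84 mm from either end of the beam.


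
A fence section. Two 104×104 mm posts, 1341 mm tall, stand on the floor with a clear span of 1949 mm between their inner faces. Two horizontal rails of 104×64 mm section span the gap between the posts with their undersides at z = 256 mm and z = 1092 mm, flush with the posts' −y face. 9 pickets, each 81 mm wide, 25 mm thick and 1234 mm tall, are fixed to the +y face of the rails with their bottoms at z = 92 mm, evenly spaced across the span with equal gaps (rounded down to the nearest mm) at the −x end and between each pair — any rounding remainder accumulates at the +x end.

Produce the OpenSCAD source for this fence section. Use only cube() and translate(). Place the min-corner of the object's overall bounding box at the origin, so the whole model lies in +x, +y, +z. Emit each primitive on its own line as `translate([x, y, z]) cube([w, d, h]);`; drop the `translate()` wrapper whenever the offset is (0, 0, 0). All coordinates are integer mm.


cube([104, 104, 1341]);
translate([2053, 0, 0]) cube([104, 104, 1341]);
translate([104, 0, 256]) cube([1949, 104, 64]);
translate([104, 0, 1092]) cube([1949, 104, 64]);
translate([226, 104, 92]) cube([81, 25, 1234]);
translate([429, 104, 92]) cube([81, 25, 1234]);
translate([632, 104, 92]) cube([81, 25, 1234]);
translate([835, 104, 92]) cube([81, 25, 1234]);
translate([1038, 104, 92]) cube([81, 25, 1234]);
translate([1241, 104, 92]) cube([81, 25, 1234]);
translate([1444, 104, 92]) cube([81, 25, 1234]);
translate([1647, 104, 92]) cube([81, 25, 1234]);
translate([1850, 104, 92]) cube([81, 25, 1234]);


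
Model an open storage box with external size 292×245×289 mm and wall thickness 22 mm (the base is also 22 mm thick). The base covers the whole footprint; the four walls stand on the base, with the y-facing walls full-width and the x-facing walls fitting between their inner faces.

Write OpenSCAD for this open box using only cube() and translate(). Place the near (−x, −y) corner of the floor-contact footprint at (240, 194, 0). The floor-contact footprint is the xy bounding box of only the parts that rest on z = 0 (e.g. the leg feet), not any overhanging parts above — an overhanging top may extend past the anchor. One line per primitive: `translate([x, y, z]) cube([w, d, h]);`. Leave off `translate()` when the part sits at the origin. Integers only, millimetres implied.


translate([240, 194, 0]) cube([292, 245, 22]);
translate([240, 194, 22]) cube([292, 22, 267]);
translate([240, 417, 22]) cube([292, 22, 267]);
translate([240, 216, 22]) cube([22, 201, 267]);
translate([510, 216, 22]) cube([22, 201, 267]);


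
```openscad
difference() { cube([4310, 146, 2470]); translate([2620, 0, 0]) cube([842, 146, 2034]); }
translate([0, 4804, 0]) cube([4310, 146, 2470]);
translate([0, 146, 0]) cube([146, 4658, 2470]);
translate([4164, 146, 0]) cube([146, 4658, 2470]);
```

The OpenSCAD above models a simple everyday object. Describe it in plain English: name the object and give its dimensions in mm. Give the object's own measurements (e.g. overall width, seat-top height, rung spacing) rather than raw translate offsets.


A single room: four walls, each 2470 mm tall and 146 mm thick, enclosing an outside footprint 4310×4950 mm (x × y), no floor or roof. The front and back walls (−y and +y sides) run the full x-width; the side walls fit between their inner faces. A door opening 842 mm wide and 2034 mm tall is cut through the front wall from the floor up, its −x edge 2620 mm from the wall's −x end.


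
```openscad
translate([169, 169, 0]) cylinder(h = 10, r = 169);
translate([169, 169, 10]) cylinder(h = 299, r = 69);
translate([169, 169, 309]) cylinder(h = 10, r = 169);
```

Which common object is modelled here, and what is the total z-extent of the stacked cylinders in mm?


A spool. The overall height is 319 mm.

Three coaxial cylinders, large–small–large — a spool. Two 10 mm flanges and a 299 mm core give 10 + 299 + 10 = 319 mm.


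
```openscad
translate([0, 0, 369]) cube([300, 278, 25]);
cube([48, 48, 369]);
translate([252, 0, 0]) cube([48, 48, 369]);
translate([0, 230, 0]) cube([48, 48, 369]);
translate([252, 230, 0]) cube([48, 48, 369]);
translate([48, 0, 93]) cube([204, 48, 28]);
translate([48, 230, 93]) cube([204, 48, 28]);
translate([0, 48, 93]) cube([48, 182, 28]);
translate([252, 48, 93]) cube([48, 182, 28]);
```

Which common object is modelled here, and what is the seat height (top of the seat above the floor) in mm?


A stool. The seat height is 394 mm.

A 300×278×25 slab at z = 369 on four corner posts — a stool. The seat top is 369 + 25 = 394 mm.


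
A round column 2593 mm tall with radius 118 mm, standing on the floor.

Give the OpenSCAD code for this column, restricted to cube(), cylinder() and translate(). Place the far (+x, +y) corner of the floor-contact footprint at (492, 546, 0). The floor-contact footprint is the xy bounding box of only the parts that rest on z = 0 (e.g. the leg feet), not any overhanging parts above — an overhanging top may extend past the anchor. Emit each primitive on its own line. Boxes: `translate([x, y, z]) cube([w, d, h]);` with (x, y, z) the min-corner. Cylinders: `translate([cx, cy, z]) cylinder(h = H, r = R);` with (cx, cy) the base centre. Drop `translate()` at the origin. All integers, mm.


translate([374, 428, 0]) cylinder(h = 2593, r = 118);


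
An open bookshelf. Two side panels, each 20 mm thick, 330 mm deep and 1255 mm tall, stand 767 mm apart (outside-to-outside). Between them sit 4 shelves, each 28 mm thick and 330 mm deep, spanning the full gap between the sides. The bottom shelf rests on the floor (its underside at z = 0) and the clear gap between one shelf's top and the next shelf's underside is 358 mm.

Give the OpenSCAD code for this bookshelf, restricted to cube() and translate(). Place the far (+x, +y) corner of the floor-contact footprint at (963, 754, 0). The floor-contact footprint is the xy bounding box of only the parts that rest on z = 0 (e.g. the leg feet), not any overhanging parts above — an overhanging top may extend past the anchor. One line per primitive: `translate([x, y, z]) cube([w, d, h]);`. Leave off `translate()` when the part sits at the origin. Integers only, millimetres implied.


translate([196, 424, 0]) cube([20, 330, 1255]);
translate([943, 424, 0]) cube([20, 330, 1255]);
translate([216, 424, 0]) cube([727, 330, 28]);
translate([216, 424, 386]) cube([727, 330, 28]);
translate([216, 424, 772]) cube([727, 330, 28]);
translate([216, 424, 1158]) cube([727, 330, 28]);


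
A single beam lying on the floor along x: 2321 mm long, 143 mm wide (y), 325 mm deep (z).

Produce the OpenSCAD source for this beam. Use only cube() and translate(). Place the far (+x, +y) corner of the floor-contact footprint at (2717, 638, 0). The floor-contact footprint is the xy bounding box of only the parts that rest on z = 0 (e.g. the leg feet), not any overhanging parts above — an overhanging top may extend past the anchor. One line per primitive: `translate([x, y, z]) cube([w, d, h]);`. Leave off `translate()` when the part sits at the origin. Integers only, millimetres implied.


translate([396, 495, 0]) cube([2321, 143, 325]);


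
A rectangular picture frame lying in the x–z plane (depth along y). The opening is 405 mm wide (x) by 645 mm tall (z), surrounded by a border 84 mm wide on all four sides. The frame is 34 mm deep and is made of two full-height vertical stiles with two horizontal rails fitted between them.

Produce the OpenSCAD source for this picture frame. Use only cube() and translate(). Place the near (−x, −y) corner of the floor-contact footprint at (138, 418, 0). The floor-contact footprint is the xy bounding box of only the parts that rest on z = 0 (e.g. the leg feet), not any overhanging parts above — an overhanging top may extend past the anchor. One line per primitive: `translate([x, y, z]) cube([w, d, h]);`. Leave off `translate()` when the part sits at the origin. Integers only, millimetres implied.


translate([138, 418, 0]) cube([84, 34, 813]);
translate([627, 418, 0]) cube([84, 34, 813]);
translate([222, 418, 0]) cube([405, 34, 84]);
translate([222, 418, 729]) cube([405, 34, 84]);


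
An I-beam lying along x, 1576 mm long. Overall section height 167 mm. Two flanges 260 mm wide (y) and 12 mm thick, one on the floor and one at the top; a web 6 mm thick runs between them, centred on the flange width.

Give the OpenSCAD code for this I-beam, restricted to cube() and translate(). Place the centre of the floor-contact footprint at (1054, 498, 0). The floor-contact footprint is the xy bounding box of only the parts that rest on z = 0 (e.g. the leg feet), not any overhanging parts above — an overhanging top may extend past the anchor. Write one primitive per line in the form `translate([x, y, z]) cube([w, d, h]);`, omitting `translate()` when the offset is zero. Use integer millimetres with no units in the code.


translate([266, 368, 0]) cube([1576, 260, 12]);
translate([266, 495, 12]) cube([1576, 6, 143]);
translate([266, 368, 155]) cube([1576, 260, 12]);


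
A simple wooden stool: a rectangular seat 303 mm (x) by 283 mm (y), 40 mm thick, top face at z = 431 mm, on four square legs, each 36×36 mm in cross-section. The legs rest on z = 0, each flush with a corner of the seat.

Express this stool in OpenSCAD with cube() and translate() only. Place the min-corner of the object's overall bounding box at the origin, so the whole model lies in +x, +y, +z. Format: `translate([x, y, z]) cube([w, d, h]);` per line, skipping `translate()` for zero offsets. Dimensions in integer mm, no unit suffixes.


translate([0, 0, 391]) cube([303, 283, 40]);
cube([36, 36, 391]);
translate([267, 0, 0]) cube([36, 36, 391]);
translate([0, 247, 0]) cube([36, 36, 391]);
translate([267, 247, 0]) cube([36, 36, 391]);


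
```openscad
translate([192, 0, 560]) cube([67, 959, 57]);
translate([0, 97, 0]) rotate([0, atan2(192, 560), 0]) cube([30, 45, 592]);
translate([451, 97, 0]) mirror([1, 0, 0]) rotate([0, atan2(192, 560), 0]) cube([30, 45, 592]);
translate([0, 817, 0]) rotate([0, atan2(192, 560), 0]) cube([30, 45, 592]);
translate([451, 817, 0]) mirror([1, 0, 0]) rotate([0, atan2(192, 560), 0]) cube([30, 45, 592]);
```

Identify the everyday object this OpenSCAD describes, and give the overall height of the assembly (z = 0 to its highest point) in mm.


A sawhorse. The overall height is 617 mm.

A beam across two mirrored pairs of raked legs — a sawhorse. The beam's underside is at z = 560 (matching the legs' vertical rise in atan2(192, 560)) and the beam is 57 mm tall, so its top is at 560 + 57 = 617 mm. The raked legs top out at the beam's underside, so that is the highest point.


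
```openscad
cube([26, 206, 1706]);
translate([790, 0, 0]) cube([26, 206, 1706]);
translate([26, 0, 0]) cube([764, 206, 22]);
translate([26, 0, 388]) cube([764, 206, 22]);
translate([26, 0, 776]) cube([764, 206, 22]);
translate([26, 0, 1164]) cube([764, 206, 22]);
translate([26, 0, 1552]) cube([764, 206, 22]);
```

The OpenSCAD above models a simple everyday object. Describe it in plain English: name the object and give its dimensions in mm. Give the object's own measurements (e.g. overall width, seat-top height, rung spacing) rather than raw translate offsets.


An open bookshelf. Two side panels, each 26 mm thick, 206 mm deep and 1706 mm tall, stand 816 mm apart (outside-to-outside). Between them sit 5 shelves, each 22 mm thick and 206 mm deep, spanning the full gap between the sides. The bottom shelf rests on the floor (its underside at z = 0) and the clear gap between one shelf's top and the next shelf's underside is 366 mm.


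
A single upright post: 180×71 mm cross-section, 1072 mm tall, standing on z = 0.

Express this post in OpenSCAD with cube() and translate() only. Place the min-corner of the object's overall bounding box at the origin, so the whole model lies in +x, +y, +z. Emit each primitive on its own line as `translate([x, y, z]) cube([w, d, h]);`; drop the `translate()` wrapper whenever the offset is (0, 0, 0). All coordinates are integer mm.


cube([180, 71, 1072]);


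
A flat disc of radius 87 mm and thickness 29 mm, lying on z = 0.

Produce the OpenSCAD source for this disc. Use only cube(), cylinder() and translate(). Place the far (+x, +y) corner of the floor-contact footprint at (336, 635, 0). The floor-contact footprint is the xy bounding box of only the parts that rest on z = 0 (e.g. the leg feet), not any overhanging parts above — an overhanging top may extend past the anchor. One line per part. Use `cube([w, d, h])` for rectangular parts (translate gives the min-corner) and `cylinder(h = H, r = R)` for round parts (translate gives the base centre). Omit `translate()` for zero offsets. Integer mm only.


translate([249, 548, 0]) cylinder(h = 29, r = 87);


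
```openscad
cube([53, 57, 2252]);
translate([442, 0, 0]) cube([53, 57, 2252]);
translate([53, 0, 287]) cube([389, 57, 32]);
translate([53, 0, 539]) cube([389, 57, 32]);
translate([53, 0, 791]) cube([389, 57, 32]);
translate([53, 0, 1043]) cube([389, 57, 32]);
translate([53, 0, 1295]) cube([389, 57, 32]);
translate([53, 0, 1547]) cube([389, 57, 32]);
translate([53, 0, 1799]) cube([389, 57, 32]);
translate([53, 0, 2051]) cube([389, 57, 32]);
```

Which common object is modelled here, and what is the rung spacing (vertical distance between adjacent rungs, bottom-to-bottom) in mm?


A ladder. The rung spacing is 252 mm.

Two tall 53×57 posts with 8 short bars between them — a ladder. Adjacent rungs sit at z = 287 and z = 539, so the spacing is 539 − 287 = 252 mm.


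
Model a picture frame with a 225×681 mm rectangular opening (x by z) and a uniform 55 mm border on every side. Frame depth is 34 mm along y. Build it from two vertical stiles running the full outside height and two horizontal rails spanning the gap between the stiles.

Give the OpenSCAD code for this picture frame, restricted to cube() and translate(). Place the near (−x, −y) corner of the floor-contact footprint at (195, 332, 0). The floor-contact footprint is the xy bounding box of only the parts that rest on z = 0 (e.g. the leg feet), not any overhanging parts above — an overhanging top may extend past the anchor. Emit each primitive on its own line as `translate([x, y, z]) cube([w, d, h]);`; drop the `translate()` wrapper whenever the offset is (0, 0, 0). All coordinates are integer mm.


translate([195, 332, 0]) cube([55, 34, 791]);
translate([475, 332, 0]) cube([55, 34, 791]);
translate([250, 332, 0]) cube([225, 34, 55]);
translate([250, 332, 736]) cube([225, 34, 55]);


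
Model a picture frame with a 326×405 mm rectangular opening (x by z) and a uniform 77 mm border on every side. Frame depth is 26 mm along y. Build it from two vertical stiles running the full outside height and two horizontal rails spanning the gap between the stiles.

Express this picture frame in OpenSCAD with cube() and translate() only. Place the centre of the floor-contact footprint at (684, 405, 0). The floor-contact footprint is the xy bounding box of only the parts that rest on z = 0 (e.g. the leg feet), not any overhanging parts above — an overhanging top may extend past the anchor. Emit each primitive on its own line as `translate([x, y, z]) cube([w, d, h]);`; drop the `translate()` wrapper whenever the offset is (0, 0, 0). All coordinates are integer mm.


translate([444, 392, 0]) cube([77, 26, 559]);
translate([847, 392, 0]) cube([77, 26, 559]);
translate([521, 392, 0]) cube([326, 26, 77]);
translate([521, 392, 482]) cube([326, 26, 77]);


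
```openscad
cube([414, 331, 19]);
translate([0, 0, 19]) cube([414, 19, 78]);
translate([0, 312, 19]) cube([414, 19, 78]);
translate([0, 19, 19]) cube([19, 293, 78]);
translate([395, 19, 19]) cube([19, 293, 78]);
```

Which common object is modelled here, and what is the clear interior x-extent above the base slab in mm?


An open box. The internal width is 376 mm.

A 414×331 base slab with four walls standing on it — an open box. The base is 414 mm wide and the walls are 19 mm thick, so the internal width is 414 − 2 × 19 = 376 mm.


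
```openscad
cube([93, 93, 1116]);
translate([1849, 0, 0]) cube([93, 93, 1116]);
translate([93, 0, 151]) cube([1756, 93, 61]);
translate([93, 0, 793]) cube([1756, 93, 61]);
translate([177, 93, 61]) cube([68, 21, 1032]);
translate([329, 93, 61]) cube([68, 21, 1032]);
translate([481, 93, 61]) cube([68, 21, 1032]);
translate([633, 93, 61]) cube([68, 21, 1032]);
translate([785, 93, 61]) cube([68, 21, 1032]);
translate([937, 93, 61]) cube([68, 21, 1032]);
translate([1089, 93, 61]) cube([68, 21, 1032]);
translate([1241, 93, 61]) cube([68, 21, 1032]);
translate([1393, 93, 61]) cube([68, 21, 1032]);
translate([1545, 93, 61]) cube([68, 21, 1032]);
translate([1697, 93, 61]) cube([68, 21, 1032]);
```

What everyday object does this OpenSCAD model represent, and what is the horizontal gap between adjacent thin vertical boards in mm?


A fence section. The picket gap is 84 mm.

Two posts, two rails, 11 pickets — a fence section. Span 1756 mm holds 11 pickets of 68 mm with 12 equal gaps: ⌊(1756 − 11·68) / 12⌋ = 84 mm.


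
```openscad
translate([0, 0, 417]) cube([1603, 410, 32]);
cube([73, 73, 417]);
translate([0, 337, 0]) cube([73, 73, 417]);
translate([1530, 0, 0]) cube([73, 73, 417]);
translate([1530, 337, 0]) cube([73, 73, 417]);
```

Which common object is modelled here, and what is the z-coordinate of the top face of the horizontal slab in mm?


A bench. The seat-top height is 449 mm.

A long slab on four corner posts — a bench. The slab sits at z = 417 with thickness 32, so the top is 417 + 32 = 449 mm.


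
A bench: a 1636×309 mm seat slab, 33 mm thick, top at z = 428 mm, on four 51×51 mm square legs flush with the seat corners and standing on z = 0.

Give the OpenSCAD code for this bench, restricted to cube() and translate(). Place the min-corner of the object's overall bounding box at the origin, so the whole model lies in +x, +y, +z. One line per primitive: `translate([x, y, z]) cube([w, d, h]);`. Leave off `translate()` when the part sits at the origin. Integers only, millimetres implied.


translate([0, 0, 395]) cube([1636, 309, 33]);
cube([51, 51, 395]);
translate([0, 258, 0]) cube([51, 51, 395]);
translate([1585, 0, 0]) cube([51, 51, 395]);
translate([1585, 258, 0]) cube([51, 51, 395]);


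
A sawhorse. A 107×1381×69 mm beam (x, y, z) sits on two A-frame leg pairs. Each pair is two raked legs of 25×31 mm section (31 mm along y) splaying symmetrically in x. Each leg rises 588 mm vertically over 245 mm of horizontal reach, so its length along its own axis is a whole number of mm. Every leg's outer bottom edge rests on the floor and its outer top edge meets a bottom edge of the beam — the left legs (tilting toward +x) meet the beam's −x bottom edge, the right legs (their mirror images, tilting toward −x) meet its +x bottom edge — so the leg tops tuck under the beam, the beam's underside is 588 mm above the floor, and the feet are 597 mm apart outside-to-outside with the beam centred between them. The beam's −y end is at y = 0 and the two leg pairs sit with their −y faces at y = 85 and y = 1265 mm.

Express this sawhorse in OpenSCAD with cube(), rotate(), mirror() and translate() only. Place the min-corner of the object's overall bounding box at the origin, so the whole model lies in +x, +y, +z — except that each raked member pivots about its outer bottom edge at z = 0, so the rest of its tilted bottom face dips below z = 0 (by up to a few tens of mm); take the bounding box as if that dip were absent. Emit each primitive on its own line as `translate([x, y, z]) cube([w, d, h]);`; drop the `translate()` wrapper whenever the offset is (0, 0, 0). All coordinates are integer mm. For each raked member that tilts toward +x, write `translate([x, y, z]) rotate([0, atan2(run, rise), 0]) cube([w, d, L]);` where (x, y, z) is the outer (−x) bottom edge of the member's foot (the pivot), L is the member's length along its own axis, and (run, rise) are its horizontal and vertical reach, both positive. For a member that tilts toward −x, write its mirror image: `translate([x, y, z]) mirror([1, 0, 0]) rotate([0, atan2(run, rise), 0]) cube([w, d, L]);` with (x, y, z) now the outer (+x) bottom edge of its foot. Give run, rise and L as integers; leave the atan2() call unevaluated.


// leg length = √(245² + 588²) = 637
// right-leg outer foot x = 2·245 + 107 = 597
// beam min-corner = (245, 0, 588)
translate([245, 0, 588]) cube([107, 1381, 69]);
translate([0, 85, 0]) rotate([0, atan2(245, 588), 0]) cube([25, 31, 637]);
translate([597, 85, 0]) mirror([1, 0, 0]) rotate([0, atan2(245, 588), 0]) cube([25, 31, 637]);
translate([0, 1265, 0]) rotate([0, atan2(245, 588), 0]) cube([25, 31, 637]);
translate([597, 1265, 0]) mirror([1, 0, 0]) rotate([0, atan2(245, 588), 0]) cube([25, 31, 637]);


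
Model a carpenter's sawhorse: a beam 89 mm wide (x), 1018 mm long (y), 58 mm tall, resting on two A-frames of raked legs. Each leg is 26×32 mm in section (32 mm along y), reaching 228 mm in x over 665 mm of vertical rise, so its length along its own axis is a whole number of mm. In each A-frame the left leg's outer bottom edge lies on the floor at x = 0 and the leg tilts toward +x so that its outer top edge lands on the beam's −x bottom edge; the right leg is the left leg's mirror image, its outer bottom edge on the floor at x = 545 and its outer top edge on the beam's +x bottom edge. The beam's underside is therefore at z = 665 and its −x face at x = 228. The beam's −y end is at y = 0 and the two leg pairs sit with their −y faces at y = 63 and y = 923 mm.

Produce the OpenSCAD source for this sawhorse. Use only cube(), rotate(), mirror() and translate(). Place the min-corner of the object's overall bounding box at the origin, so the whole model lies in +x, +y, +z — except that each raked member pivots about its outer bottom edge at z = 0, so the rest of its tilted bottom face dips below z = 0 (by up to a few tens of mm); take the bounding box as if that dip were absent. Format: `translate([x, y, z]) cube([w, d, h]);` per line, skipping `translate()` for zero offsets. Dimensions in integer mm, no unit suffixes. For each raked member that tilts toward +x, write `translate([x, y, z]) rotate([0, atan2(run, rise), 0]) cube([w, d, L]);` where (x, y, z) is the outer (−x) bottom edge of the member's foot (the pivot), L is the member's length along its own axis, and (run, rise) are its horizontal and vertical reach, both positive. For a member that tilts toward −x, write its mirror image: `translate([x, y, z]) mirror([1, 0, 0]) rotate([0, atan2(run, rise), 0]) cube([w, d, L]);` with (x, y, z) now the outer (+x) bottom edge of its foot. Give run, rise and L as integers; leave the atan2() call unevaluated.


translate([228, 0, 665]) cube([89, 1018, 58]);
translate([0, 63, 0]) rotate([0, atan2(228, 665), 0]) cube([26, 32, 703]);
translate([545, 63, 0]) mirror([1, 0, 0]) rotate([0, atan2(228, 665), 0]) cube([26, 32, 703]);
translate([0, 923, 0]) rotate([0, atan2(228, 665), 0]) cube([26, 32, 703]);
translate([545, 923, 0]) mirror([1, 0, 0]) rotate([0, atan2(228, 665), 0]) cube([26, 32, 703]);


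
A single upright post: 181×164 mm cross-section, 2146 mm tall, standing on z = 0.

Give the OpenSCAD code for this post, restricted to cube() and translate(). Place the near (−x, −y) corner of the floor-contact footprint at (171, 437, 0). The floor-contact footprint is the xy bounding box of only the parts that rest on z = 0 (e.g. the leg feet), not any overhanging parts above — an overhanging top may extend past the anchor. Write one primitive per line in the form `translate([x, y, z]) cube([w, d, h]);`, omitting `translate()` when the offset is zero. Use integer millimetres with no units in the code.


translate([171, 437, 0]) cube([181, 164, 2146]);


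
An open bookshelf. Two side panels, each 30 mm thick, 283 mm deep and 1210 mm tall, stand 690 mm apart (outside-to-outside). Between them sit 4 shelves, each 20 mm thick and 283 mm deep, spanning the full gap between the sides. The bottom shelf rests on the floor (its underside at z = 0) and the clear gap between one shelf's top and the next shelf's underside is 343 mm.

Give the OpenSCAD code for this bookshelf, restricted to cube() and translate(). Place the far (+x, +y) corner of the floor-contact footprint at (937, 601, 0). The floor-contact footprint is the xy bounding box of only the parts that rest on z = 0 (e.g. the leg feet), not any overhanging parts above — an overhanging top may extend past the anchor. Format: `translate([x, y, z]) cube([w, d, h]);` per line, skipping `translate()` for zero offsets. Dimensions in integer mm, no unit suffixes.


translate([247, 318, 0]) cube([30, 283, 1210]);
translate([907, 318, 0]) cube([30, 283, 1210]);
translate([277, 318, 0]) cube([630, 283, 20]);
translate([277, 318, 363]) cube([630, 283, 20]);
translate([277, 318, 726]) cube([630, 283, 20]);
translate([277, 318, 1089]) cube([630, 283, 20]);


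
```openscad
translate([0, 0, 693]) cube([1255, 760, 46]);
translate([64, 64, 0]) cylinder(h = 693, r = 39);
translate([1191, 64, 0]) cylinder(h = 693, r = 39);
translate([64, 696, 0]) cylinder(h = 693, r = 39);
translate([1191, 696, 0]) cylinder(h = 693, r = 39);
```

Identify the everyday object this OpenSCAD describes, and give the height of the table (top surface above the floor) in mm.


A table. The table height is 739 mm.

A 1255×760×46 slab sits at z = 693 on four Ø78 mm round legs — a table. The top surface is at 693 + 46 = 739 mm.


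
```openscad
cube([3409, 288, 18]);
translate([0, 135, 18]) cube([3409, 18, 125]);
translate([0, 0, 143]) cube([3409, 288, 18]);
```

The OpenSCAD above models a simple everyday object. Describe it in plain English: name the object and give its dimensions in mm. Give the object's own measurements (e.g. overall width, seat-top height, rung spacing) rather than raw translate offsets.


An I-beam lying along x, 3409 mm long. Overall section height 161 mm. Two flanges 288 mm wide (y) and 18 mm thick, one on the floor and one at the top; a web 18 mm thick runs between them, centred on the flange width.


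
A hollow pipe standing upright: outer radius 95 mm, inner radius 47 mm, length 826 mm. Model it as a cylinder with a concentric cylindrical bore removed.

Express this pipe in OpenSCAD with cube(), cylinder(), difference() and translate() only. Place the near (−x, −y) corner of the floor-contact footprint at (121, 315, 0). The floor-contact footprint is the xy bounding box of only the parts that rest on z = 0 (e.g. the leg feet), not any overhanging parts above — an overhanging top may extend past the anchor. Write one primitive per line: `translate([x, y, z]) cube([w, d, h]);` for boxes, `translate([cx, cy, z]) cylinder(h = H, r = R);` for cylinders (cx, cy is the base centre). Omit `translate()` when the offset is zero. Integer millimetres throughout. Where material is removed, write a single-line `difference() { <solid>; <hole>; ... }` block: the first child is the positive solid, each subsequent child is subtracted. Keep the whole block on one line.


difference() { translate([216, 410, 0]) cylinder(h = 826, r = 95); translate([216, 410, 0]) cylinder(h = 826, r = 47); }


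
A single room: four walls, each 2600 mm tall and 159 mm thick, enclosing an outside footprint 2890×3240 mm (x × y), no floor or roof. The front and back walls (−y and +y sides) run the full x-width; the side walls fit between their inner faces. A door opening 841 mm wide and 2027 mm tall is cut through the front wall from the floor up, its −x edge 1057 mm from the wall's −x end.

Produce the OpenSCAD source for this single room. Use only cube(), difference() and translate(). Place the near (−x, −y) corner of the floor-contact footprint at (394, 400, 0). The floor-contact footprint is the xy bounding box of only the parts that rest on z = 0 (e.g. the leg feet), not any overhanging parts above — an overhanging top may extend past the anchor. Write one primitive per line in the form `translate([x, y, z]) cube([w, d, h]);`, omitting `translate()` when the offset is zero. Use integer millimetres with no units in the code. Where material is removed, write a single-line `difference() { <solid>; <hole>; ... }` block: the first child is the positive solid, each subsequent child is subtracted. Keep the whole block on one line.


difference() { translate([394, 400, 0]) cube([2890, 159, 2600]); translate([1451, 400, 0]) cube([841, 159, 2027]); }
translate([394, 3481, 0]) cube([2890, 159, 2600]);
translate([394, 559, 0]) cube([159, 2922, 2600]);
translate([3125, 559, 0]) cube([159, 2922, 2600]);


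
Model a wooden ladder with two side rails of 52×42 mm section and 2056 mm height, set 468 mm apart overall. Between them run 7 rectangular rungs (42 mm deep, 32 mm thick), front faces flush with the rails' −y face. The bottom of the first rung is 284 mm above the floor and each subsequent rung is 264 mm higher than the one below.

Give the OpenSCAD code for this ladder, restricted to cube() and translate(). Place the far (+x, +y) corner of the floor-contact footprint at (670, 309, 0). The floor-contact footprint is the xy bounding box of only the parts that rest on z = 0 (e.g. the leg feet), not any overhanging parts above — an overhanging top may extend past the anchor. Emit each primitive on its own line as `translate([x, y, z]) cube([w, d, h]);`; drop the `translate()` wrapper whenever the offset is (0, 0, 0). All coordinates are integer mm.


// rung span = 468 - 2*52 = 364
// rung[k] z = 284 + k*264
translate([202, 267, 0]) cube([52, 42, 2056]);
translate([618, 267, 0]) cube([52, 42, 2056]);
translate([254, 267, 284]) cube([364, 42, 32]);
translate([254, 267, 548]) cube([364, 42, 32]);
translate([254, 267, 812]) cube([364, 42, 32]);
translate([254, 267, 1076]) cube([364, 42, 32]);
translate([254, 267, 1340]) cube([364, 42, 32]);
translate([254, 267, 1604]) cube([364, 42, 32]);
translate([254, 267, 1868]) cube([364, 42, 32]);


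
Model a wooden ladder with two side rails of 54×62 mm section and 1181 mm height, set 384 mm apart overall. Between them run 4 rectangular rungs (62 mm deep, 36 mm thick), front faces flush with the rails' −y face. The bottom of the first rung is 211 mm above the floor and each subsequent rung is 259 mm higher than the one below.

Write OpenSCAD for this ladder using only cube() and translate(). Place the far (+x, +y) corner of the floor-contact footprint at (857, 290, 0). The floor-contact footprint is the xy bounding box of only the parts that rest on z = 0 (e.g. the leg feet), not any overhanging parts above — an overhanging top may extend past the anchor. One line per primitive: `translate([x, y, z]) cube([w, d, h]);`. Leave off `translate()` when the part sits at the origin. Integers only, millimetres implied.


translate([473, 228, 0]) cube([54, 62, 1181]);
translate([803, 228, 0]) cube([54, 62, 1181]);
translate([527, 228, 211]) cube([276, 62, 36]);
translate([527, 228, 470]) cube([276, 62, 36]);
translate([527, 228, 729]) cube([276, 62, 36]);
translate([527, 228, 988]) cube([276, 62, 36]);


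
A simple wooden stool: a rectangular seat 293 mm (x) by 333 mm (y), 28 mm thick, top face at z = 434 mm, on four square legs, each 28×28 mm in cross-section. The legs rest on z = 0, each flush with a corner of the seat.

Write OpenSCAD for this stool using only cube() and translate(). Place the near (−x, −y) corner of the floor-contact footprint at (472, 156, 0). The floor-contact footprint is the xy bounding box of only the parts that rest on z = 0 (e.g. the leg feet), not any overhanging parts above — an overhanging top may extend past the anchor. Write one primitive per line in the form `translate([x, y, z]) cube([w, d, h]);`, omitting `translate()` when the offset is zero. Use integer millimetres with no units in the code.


translate([472, 156, 406]) cube([293, 333, 28]);
translate([472, 156, 0]) cube([28, 28, 406]);
translate([737, 156, 0]) cube([28, 28, 406]);
translate([472, 461, 0]) cube([28, 28, 406]);
translate([737, 461, 0]) cube([28, 28, 406]);


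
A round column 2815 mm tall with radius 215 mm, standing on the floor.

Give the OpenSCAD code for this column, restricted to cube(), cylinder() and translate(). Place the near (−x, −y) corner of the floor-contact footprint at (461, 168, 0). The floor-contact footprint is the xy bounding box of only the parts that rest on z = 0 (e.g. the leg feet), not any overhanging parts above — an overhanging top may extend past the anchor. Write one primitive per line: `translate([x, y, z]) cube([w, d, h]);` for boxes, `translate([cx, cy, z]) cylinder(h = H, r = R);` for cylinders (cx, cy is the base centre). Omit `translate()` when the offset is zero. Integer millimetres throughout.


translate([676, 383, 0]) cylinder(h = 2815, r = 215);


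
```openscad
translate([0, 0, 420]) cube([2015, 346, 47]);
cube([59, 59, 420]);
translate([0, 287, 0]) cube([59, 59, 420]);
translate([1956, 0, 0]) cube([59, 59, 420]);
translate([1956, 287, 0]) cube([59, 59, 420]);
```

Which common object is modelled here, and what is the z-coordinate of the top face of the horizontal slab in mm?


A bench. The seat-top height is 467 mm.

A long slab on four corner posts — a bench. The slab sits at z = 420 with thickness 47, so the top is 420 + 47 = 467 mm.


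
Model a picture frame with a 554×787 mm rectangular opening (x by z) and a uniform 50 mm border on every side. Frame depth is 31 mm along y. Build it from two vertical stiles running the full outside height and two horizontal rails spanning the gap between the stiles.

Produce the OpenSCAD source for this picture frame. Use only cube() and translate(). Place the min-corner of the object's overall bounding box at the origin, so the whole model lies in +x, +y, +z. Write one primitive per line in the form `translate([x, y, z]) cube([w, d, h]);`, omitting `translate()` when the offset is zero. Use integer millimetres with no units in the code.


cube([50, 31, 887]);
translate([604, 0, 0]) cube([50, 31, 887]);
translate([50, 0, 0]) cube([554, 31, 50]);
translate([50, 0, 837]) cube([554, 31, 50]);


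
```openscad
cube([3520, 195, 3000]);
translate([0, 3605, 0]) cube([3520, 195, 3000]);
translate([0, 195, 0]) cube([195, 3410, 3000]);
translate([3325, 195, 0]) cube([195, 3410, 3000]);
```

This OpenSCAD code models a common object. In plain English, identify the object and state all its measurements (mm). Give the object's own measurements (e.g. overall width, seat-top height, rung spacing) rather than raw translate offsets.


The wall frame of a small rectangular building: four walls, each 3000 mm tall and 195 mm thick, enclosing a footprint 3520 mm (x) by 3800 mm (y) outside-to-outside, with no floor or roof. The front and back walls (the −y and +y sides) span the full width; the two side walls fit between them.


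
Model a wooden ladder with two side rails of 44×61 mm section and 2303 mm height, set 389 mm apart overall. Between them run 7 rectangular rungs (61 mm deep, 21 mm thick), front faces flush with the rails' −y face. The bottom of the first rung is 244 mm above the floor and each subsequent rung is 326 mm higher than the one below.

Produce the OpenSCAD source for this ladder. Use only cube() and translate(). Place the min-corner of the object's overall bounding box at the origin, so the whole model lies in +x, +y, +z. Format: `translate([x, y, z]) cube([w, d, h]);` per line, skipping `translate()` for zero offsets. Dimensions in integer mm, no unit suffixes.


cube([44, 61, 2303]);
translate([345, 0, 0]) cube([44, 61, 2303]);
translate([44, 0, 244]) cube([301, 61, 21]);
translate([44, 0, 570]) cube([301, 61, 21]);
translate([44, 0, 896]) cube([301, 61, 21]);
translate([44, 0, 1222]) cube([301, 61, 21]);
translate([44, 0, 1548]) cube([301, 61, 21]);
translate([44, 0, 1874]) cube([301, 61, 21]);
translate([44, 0, 2200]) cube([301, 61, 21]);


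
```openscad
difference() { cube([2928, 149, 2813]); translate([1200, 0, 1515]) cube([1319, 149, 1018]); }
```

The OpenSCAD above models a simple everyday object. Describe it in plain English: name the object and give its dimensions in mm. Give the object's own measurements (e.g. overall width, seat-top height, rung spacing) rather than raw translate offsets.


A wall 2928 mm long (x), 149 mm thick (y), 2813 mm tall, with a rectangular window opening cut through it. The opening is 1319 mm wide and 1018 mm tall; its sill is at z = 1515 mm and its near (−x) edge is 1200 mm from the wall's −x end. The opening passes through the full wall thickness.


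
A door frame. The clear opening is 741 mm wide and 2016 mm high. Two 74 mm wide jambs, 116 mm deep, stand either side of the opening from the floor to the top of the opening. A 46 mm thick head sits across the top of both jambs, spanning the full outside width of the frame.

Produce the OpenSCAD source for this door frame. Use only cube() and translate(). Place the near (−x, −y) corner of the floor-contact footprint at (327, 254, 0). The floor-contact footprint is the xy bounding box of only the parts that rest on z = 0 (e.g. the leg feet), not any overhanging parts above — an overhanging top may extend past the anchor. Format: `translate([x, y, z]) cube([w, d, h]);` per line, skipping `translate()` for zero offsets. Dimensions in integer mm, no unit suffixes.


translate([327, 254, 0]) cube([74, 116, 2016]);
translate([1142, 254, 0]) cube([74, 116, 2016]);
translate([327, 254, 2016]) cube([889, 116, 46]);
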